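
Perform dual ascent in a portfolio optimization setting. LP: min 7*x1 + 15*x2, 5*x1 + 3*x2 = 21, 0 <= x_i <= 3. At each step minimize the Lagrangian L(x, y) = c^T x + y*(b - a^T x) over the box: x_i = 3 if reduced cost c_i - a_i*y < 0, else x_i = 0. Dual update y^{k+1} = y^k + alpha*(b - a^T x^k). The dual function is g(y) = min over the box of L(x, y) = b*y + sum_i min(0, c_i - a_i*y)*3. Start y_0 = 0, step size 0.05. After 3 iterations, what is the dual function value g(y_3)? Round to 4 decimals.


Dual ascent for LP: min 7*x1 + 15*x2, 5*x1 + 3*x2 = 21, 0 <= x_i <= 3
Step 1: y^k = 0.0, reduced costs: (7.0, 15.0)
  x^k = (0.0, 0.0), subgradient = b - a^T x = 21.0
  y^{k+1} = 0.0 + 0.05*21.0 = 1.05
Step 2: y^k = 1.05, reduced costs: (1.75, 11.85)
  x^k = (0.0, 0.0), subgradient = b - a^T x = 21.0
  y^{k+1} = 1.05 + 0.05*21.0 = 2.1
Step 3: y^k = 2.1, reduced costs: (-3.5, 8.7)
  x^k = (3.0, 0.0), subgradient = b - a^T x = 6.0
  y^{k+1} = 2.1 + 0.05*6.0 = 2.4
Dual objective at y_3 = 2.4: reduced costs (-5.0, 7.8), box minimizer x = (3.0, 0.0)
g(y_3) = b*y + (c1 - a1*y)*x1 + (c2 - a2*y)*x2 = 21*2.4 + (-5.0)*3.0 + 7.8*0.0 = 50.4 - 15.0 + 0.0 = 35.4


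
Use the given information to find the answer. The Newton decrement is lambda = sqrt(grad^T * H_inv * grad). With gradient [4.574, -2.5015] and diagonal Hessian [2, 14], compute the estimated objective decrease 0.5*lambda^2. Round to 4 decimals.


Step 1: H is diagonal, so H^(-1) * g = [2.287, -0.1787].
Step 2: g^T H^(-1) g = sum_i g_i^2 / H_ii
  = (4.574)^2/2 + (-2.5015)^2/14
  = 10.4607 + 0.447 = 10.9077
Step 3: Objective decrease = 0.5 * g^T H^(-1) g = 5.4539


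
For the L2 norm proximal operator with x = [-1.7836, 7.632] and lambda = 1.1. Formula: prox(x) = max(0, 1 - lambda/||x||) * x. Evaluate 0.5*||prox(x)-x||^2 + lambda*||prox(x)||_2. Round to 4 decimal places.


Step 1: Compute ||x||.
||x|| = 7.8376
Step 2: Compute scaling factor.
scale = max(0, 1 - 1.1/7.8376) = 0.8597
Step 3: prox(x) = [-1.5333, 6.5609]
||prox(x)|| = 6.7376
Step 4: Proximal objective.
0.5*||prox-x||^2 = 0.605
lambda*||prox|| = 7.4114
Total = 8.0164


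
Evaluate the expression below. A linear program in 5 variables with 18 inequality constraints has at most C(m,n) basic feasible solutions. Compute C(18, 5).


Each vertex corresponds to some choice of n active constraints out of m, so the number of vertices is at most C(m, n) = m! / (n!(m-n)!).
m = 18, n = 5
Numerator: 18 * 17 * 16 * 15 * 14
Denominator: 5! = 120
C(18, 5) = 8568


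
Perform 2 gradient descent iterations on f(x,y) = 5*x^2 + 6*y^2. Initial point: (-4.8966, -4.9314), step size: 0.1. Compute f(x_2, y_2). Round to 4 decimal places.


Gradient descent on f(x,y) = 5*x^2 + 6*y^2.
Starting point: (-4.8966, -4.9314), alpha = 0.1
Step 1: grad_x = 2*5*-4.8966 = -48.966, grad_y = 2*6*-4.9314 = -59.1768
  x_1 = -4.8966 - 0.1*-48.966 = 0.0
  y_1 = -4.9314 - 0.1*-59.1768 = 0.9863
Step 2: grad_x = 2*5*0.0 = 0.0, grad_y = 2*6*0.9863 = 11.8354
  x_2 = 0.0 - 0.1*0.0 = 0.0
  y_2 = 0.9863 - 0.1*11.8354 = -0.1973
f(0.0, -0.1973) = 5*0.0^2 + 6*(-0.1973)^2 = 0.2335


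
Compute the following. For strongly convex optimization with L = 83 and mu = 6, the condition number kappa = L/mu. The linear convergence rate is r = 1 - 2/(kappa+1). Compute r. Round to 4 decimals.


Step 1: Compute the condition number.
kappa = L/mu = 83/6 = 13.8333
Step 2: Compute the convergence rate.
r = 1 - 2/(kappa + 1) = 1 - 2*mu/(L + mu) = (L - mu)/(L + mu) = 77/89 = 0.8652


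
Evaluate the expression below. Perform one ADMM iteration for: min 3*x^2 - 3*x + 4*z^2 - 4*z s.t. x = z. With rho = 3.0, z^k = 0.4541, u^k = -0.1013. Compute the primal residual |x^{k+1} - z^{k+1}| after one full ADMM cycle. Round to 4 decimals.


ADMM iteration with rho = 3.0, z^k = 0.4541, u^k = -0.1013
Step 1: x-update.
Minimize 3*x^2 - 3*x + (3.0/2)*(x - 0.4541 - 0.1013)^2
FOC: (2*3 + 3.0)*x = 3 + 3.0*(0.4541 + 0.1013)
x^{k+1} = 0.5185
Step 2: z-update.
Minimize 4*z^2 - 4*z + (3.0/2)*(0.5185 - z - 0.1013)^2
FOC: (2*4 + 3.0)*z = 4 + 3.0*(0.5185 - 0.1013)
z^{k+1} = 0.4774
Step 3: u-update.
u^{k+1} = -0.1013 + 0.5185 - 0.4774 = -0.0602
Step 4: Primal residual = |0.5185 - 0.4774| = 0.0411


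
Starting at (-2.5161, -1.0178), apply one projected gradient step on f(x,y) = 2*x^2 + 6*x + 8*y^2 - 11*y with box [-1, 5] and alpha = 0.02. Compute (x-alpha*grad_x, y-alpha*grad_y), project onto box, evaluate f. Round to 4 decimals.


Step 1: Compute gradient at (-2.5161, -1.0178).
grad_x = 2*2*-2.5161 + 6 = -4.0644
grad_y = 2*8*-1.0178 - 11 = -27.2848
Step 2: Gradient step.
x_raw = -2.5161 - 0.02*-4.0644 = -2.4348
y_raw = -1.0178 - 0.02*-27.2848 = -0.4721
Step 3: Project onto [-1, 5].
x_proj = clip(-2.4348) = -1.0
y_proj = clip(-0.4721) = -0.4721
Step 4: Evaluate f.
f(-1.0, -0.4721) = 2.9762


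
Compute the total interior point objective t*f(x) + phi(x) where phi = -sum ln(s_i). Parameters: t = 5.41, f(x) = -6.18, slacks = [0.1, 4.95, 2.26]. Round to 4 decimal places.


Step 1: Compute log-barrier.
ln values: [-2.3026, 1.5994, 0.8154]
phi = -(-2.3026 + 1.5994 + 0.8154) = -0.1122
Step 2: Compute augmented objective.
t*f(x) = 5.41*-6.18 = -33.4338
Total = -33.4338 - 0.1122 = -33.546


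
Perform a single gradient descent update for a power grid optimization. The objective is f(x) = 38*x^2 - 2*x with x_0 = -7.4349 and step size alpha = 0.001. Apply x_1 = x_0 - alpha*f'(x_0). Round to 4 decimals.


We compute the gradient at x_0 and apply the update.
f'(x) = 76*x - 2
f'(-7.4349) = 76*-7.4349 - 2 = -567.0524
x_1 = -7.4349 - 0.001*-567.0524 = -6.8678


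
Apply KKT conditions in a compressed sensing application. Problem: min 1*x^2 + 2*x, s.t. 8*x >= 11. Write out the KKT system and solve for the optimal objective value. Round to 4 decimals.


Step 1: Try lambda = 0 (constraint inactive).
x_unc = -2/(2*1) = -1.0
Check: 8*-1.0 = -8.0 < 11 -- violated!
Step 2: Constraint must be active: 8*x = 11
x* = 11/8 = 1.375
lambda = (2*1*1.375 + 2)/8 = 0.5938
Step 3: Compute optimal value.
f(x*) = 1*1.375^2 + 2*1.375 = 4.6406


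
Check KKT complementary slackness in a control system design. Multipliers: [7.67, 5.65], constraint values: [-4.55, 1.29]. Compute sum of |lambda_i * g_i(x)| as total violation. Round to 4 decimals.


KKT complementary slackness check:
lambda_1 * g_1 = 7.67 * -4.55 = -34.8985
lambda_2 * g_2 = 5.65 * 1.29 = 7.2885
Total violation = 34.8985 + 7.2885 = 42.187


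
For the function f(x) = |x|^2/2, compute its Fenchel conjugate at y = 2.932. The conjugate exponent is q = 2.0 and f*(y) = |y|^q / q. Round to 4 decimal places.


The conjugate exponent q satisfies 1/p + 1/q = 1.
p = 2, so q = 2/(2 - 1) = 2.0
|y|^q = 2.932^2.0 = 8.5966
f*(2.932) = 8.5966 / 2.0 = 4.2983


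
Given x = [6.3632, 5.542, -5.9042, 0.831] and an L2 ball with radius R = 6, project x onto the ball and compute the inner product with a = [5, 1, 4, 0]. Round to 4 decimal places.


Step 1: Compute ||x|| (intermediates to 6 decimals).
||x|| = sqrt(6.3632^2 + 5.542^2 + (-5.9042)^2 + 0.831^2) = 10.332193
Step 2: Project.
Since ||x|| > R, scale = R/||x|| = 6/10.332193 = 0.580709, proj(x) = scale * x
proj(x) = [3.695168, 3.218289, -3.428622, 0.482569]
Step 3: Dot product.
a^T * proj(x) = 5*3.695168 + 1*3.218289 + 4*(-3.428622) + 0*0.482569 = 7.9796


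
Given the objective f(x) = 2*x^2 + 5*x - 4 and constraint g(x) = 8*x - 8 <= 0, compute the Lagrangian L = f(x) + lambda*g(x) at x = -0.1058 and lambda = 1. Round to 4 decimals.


Step 1: Evaluate f(x).
f(-0.1058) = 2*(-0.1058)^2 + 5*(-0.1058) - 4 = -4.5066
Step 2: Evaluate g(x).
g(-0.1058) = 8*-0.1058 - 8 = -8.8464
Step 3: Compute Lagrangian.
L = -4.5066 + 1*-8.8464 = -13.353


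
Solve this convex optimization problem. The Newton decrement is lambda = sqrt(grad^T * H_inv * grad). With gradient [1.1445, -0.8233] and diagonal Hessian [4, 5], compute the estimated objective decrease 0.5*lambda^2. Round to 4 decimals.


Step 1: H is diagonal, so H^(-1) * g = [0.2861, -0.1647].
Step 2: g^T H^(-1) g = sum_i g_i^2 / H_ii
  = (1.1445)^2/4 + (-0.8233)^2/5
  = 0.3275 + 0.1356 = 0.463
Step 3: Objective decrease = 0.5 * g^T H^(-1) g = 0.2315


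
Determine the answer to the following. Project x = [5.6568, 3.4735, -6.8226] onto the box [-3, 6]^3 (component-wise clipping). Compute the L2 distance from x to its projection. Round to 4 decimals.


Project each component onto [-3, 6].
clip(5.6568) = 5.6568, clip(3.4735) = 3.4735, clip(-6.8226) = -3.0
Projection = [5.6568, 3.4735, -3.0]
Squared diffs: [0.0, 0.0, 14.6123]
Distance = sqrt(14.6123) = 3.8226


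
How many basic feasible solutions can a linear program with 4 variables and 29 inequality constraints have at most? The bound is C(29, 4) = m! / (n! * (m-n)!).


Each vertex corresponds to some choice of n active constraints out of m, so the number of vertices is at most C(m, n) = m! / (n!(m-n)!).
m = 29, n = 4
Numerator: 29 * 28 * 27 * 26
Denominator: 4! = 24
C(29, 4) = 23751


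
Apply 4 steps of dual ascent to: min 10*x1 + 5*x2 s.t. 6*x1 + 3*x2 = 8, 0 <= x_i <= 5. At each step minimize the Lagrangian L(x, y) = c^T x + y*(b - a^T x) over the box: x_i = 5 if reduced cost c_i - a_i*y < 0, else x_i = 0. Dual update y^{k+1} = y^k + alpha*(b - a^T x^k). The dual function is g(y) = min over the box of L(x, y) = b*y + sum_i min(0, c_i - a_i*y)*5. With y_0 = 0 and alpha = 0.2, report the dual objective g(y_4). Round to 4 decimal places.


Dual ascent for LP: min 10*x1 + 5*x2, 6*x1 + 3*x2 = 8, 0 <= x_i <= 5
Step 1: y^k = 0.0, reduced costs: (10.0, 5.0)
  x^k = (0.0, 0.0), subgradient = b - a^T x = 8.0
  y^{k+1} = 0.0 + 0.2*8.0 = 1.6
Step 2: y^k = 1.6, reduced costs: (0.4, 0.2)
  x^k = (0.0, 0.0), subgradient = b - a^T x = 8.0
  y^{k+1} = 1.6 + 0.2*8.0 = 3.2
Step 3: y^k = 3.2, reduced costs: (-9.2, -4.6)
  x^k = (5.0, 5.0), subgradient = b - a^T x = -37.0
  y^{k+1} = 3.2 + 0.2*-37.0 = -4.2
Step 4: y^k = -4.2, reduced costs: (35.2, 17.6)
  x^k = (0.0, 0.0), subgradient = b - a^T x = 8.0
  y^{k+1} = -4.2 + 0.2*8.0 = -2.6
Dual objective at y_4 = -2.6: reduced costs (25.6, 12.8), box minimizer x = (0.0, 0.0)
g(y_4) = b*y + (c1 - a1*y)*x1 + (c2 - a2*y)*x2 = 8*(-2.6) + 25.6*0.0 + 12.8*0.0 = -20.8 + 0.0 + 0.0 = -20.8


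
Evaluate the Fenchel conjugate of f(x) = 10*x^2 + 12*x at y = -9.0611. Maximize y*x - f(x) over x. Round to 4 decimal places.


f*(y) = sup_x {y*x - a*x^2 - b*x} = sup_x {(y-b)*x - a*x^2}
FOC: (y - b) - 2a*x = 0 => x* = (y - b)/(2a)
x* = (-9.0611 - 12)/(2*10) = -1.0531
f*(-9.0611) = (y-b)^2/(4a) = (-9.0611 - 12)^2/(4*10)
= 443.5699/40 = 11.0892


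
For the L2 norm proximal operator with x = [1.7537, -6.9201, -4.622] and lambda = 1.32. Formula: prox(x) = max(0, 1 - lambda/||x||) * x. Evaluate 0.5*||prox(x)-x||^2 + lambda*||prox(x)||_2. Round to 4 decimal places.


Step 1: Compute ||x||.
||x|| = 8.5045
Step 2: Compute scaling factor.
scale = max(0, 1 - 1.32/8.5045) = 0.8448
Step 3: prox(x) = [1.4815, -5.846, -3.9046]
||prox(x)|| = 7.1845
Step 4: Proximal objective.
0.5*||prox-x||^2 = 0.8712
lambda*||prox|| = 9.4835
Total = 10.3547


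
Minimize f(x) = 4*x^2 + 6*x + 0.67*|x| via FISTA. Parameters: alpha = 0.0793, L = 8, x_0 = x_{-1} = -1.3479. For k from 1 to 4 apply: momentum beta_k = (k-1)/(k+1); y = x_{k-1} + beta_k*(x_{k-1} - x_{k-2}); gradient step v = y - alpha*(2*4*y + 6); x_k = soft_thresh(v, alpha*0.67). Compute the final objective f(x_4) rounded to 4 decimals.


FISTA on f(x) = 4*x^2 + 6*x + 0.67*|x|
L = 8, alpha = 0.0793
Iteration 1: beta = 0.0, y = -1.3479 + 0.0*(-1.3479 + 1.3479) = -1.3479
  grad(y) = -4.7832, v = y - alpha*grad = -0.9686
  prox(v) = soft_thresh(-0.9686, 0.0531) = -0.9155
Iteration 2: beta = 0.3333, y = -0.9155 + 0.3333*(-0.9155 + 1.3479) = -0.7713
  grad(y) = -0.1705, v = y - alpha*grad = -0.7578
  prox(v) = soft_thresh(-0.7578, 0.0531) = -0.7047
Iteration 3: beta = 0.5, y = -0.7047 + 0.5*(-0.7047 + 0.9155) = -0.5993
  grad(y) = 1.2059, v = y - alpha*grad = -0.6949
  prox(v) = soft_thresh(-0.6949, 0.0531) = -0.6418
Iteration 4: beta = 0.6, y = -0.6418 + 0.6*(-0.6418 + 0.7047) = -0.604
  grad(y) = 1.1679, v = y - alpha*grad = -0.6966
  prox(v) = soft_thresh(-0.6966, 0.0531) = -0.6435
f(x_4) = 4*(-0.6435)^2 + 6*(-0.6435) + 0.67*|-0.6435| = -1.7735


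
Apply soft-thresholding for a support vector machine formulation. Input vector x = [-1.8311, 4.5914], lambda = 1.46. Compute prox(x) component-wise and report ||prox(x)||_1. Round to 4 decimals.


Soft-thresholding with lambda = 1.46:
prox(-1.8311) = sign(-1.8311)*max(|-1.8311| - 1.46, 0) = -0.3711
prox(4.5914) = sign(4.5914)*max(|4.5914| - 1.46, 0) = 3.1314
prox(x) = [-0.3711, 3.1314]
||prox(x)||_1 = 0.3711 + 3.1314 = 3.5025


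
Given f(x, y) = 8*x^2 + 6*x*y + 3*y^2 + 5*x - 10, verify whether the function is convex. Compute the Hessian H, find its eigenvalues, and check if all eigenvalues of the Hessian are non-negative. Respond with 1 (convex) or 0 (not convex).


The Hessian of f(x,y) = 8*x^2 + 6*x*y + 3*y^2 + 5*x - 10 is:
H = [[16, 6], [6, 6]]
Trace = 16 + 6 = 22
Determinant = 16*6 - (6)^2 = 60
Discriminant = (22)^2 - 4*60 = 244.0
Eigenvalues: lambda_1 = 3.1898, lambda_2 = 18.8102
The function is convex.

1


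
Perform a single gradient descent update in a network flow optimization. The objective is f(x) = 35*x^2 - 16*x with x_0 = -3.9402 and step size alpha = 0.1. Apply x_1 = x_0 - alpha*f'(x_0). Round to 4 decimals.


We compute the gradient at x_0 and apply the update.
f'(x) = 70*x - 16
f'(-3.9402) = 70*-3.9402 - 16 = -291.814
x_1 = -3.9402 - 0.1*-291.814 = 25.2412


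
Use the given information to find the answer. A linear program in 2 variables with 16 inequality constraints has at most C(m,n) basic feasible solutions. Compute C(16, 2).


Each vertex corresponds to some choice of n active constraints out of m, so the number of vertices is at most C(m, n) = m! / (n!(m-n)!).
m = 16, n = 2
Numerator: 16 * 15
Denominator: 2! = 2
C(16, 2) = 120


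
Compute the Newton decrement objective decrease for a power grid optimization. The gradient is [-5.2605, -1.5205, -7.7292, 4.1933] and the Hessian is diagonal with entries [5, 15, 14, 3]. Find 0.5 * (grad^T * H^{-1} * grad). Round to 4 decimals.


Step 1: H is diagonal, so H^(-1) * g = [-1.0521, -0.1014, -0.5521, 1.3978].
Step 2: g^T H^(-1) g = sum_i g_i^2 / H_ii
  = (-5.2605)^2/5 + (-1.5205)^2/15 + (-7.7292)^2/14 + (4.1933)^2/3
  = 5.5346 + 0.1541 + 4.2672 + 5.8613 = 15.8171
Step 3: Objective decrease = 0.5 * g^T H^(-1) g = 7.9086


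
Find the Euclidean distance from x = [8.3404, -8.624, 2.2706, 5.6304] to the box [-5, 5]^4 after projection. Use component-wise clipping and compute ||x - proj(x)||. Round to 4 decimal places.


Project each component onto [-5, 5].
clip(8.3404) = 5.0, clip(-8.624) = -5.0, clip(2.2706) = 2.2706, clip(5.6304) = 5.0
Projection = [5.0, -5.0, 2.2706, 5.0]
Squared diffs: [11.1583, 13.1334, 0.0, 0.3974]
Distance = sqrt(24.6891) = 4.9688


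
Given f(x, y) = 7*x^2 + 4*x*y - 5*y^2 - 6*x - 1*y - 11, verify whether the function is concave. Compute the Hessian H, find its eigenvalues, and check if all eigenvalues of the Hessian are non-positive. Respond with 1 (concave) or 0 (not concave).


The Hessian of f(x,y) = 7*x^2 + 4*x*y - 5*y^2 - 6*x - 1*y - 11 is:
H = [[14, 4], [4, -10]]
Trace = 14 - 10 = 4
Determinant = 14*-10 - (4)^2 = -156
Discriminant = (4)^2 - 4*-156 = 640.0
Eigenvalues: lambda_1 = -10.6491, lambda_2 = 14.6491
The function is not concave.

0


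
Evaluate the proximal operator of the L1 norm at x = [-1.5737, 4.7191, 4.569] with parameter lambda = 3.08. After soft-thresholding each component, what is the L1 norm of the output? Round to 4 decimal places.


Soft-thresholding with lambda = 3.08:
prox(-1.5737) = sign(-1.5737)*max(|-1.5737| - 3.08, 0) = 0.0
prox(4.7191) = sign(4.7191)*max(|4.7191| - 3.08, 0) = 1.6391
prox(4.569) = sign(4.569)*max(|4.569| - 3.08, 0) = 1.489
prox(x) = [0.0, 1.6391, 1.489]
||prox(x)||_1 = 0.0 + 1.6391 + 1.489 = 3.1281


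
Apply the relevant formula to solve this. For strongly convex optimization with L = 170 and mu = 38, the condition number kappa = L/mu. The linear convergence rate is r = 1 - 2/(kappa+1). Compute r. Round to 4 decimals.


Step 1: Compute the condition number.
kappa = L/mu = 170/38 = 4.4737
Step 2: Compute the convergence rate.
r = 1 - 2/(kappa + 1) = 1 - 2*mu/(L + mu) = (L - mu)/(L + mu) = 132/208 = 0.6346


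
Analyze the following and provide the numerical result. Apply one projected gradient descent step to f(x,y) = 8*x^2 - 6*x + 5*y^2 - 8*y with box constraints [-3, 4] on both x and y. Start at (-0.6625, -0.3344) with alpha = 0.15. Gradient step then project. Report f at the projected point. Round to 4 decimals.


Step 1: Compute gradient at (-0.6625, -0.3344).
grad_x = 2*8*-0.6625 - 6 = -16.6
grad_y = 2*5*-0.3344 - 8 = -11.344
Step 2: Gradient step.
x_raw = -0.6625 - 0.15*-16.6 = 1.8275
y_raw = -0.3344 - 0.15*-11.344 = 1.3672
Step 3: Project onto [-3, 4].
x_proj = clip(1.8275) = 1.8275
y_proj = clip(1.3672) = 1.3672
Step 4: Evaluate f.
f(1.8275, 1.3672) = 14.1616


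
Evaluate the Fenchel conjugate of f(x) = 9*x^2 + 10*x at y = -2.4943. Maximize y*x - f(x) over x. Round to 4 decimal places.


f*(y) = sup_x {y*x - a*x^2 - b*x} = sup_x {(y-b)*x - a*x^2}
FOC: (y - b) - 2a*x = 0 => x* = (y - b)/(2a)
x* = (-2.4943 - 10)/(2*9) = -0.6941
f*(-2.4943) = (y-b)^2/(4a) = (-2.4943 - 10)^2/(4*9)
= 156.1075/36 = 4.3363


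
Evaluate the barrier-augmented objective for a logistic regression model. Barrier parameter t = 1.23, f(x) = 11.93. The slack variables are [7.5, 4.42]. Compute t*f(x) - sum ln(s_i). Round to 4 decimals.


Step 1: Compute log-barrier.
ln values: [2.0149, 1.4861]
phi = -(2.0149 + 1.4861) = -3.501
Step 2: Compute augmented objective.
t*f(x) = 1.23*11.93 = 14.6739
Total = 14.6739 - 3.501 = 11.1729


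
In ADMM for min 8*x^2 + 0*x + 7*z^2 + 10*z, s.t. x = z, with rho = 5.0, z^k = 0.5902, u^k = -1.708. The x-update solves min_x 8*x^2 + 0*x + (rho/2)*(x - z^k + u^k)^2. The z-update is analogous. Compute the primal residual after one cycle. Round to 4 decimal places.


ADMM iteration with rho = 5.0, z^k = 0.5902, u^k = -1.708
Step 1: x-update.
Minimize 8*x^2 + 0*x + (5.0/2)*(x - 0.5902 - 1.708)^2
FOC: (2*8 + 5.0)*x = 0 + 5.0*(0.5902 + 1.708)
x^{k+1} = 0.5472
Step 2: z-update.
Minimize 7*z^2 + 10*z + (5.0/2)*(0.5472 - z - 1.708)^2
FOC: (2*7 + 5.0)*z = -10 + 5.0*(0.5472 - 1.708)
z^{k+1} = -0.8318
Step 3: u-update.
u^{k+1} = -1.708 + 0.5472 + 0.8318 = -0.329
Step 4: Primal residual = |0.5472 + 0.8318| = 1.379


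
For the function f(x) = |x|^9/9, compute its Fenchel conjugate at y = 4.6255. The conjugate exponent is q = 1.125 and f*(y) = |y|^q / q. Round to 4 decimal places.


The conjugate exponent q satisfies 1/p + 1/q = 1.
p = 9, so q = 9/(9 - 1) = 1.125
|y|^q = 4.6255^1.125 = 5.6015
f*(4.6255) = 5.6015 / 1.125 = 4.9791


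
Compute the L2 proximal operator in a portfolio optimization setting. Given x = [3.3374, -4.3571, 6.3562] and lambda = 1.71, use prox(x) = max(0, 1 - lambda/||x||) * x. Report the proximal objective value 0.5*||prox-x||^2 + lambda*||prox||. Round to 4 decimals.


Step 1: Compute ||x||.
||x|| = 8.3978
Step 2: Compute scaling factor.
scale = max(0, 1 - 1.71/8.3978) = 0.7964
Step 3: prox(x) = [2.6578, -3.4699, 5.0619]
||prox(x)|| = 6.6878
Step 4: Proximal objective.
0.5*||prox-x||^2 = 1.4621
lambda*||prox|| = 11.4361
Total = 12.8983


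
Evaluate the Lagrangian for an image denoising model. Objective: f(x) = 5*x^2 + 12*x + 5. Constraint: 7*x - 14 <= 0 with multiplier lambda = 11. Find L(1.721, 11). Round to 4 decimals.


Step 1: Evaluate f(x).
f(1.721) = 5*1.721^2 + 12*1.721 + 5 = 40.4612
Step 2: Evaluate g(x).
g(1.721) = 7*1.721 - 14 = -1.953
Step 3: Compute Lagrangian.
L = 40.4612 + 11*-1.953 = 18.9782


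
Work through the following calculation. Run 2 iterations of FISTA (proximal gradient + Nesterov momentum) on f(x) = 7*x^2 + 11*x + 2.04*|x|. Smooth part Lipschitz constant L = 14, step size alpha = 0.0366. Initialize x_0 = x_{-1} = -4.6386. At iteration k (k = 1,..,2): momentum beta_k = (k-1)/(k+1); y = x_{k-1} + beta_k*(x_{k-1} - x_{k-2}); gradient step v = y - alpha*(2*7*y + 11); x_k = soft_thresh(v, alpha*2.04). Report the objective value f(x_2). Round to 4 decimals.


FISTA on f(x) = 7*x^2 + 11*x + 2.04*|x|
L = 14, alpha = 0.0366
Iteration 1: beta = 0.0, y = -4.6386 + 0.0*(-4.6386 + 4.6386) = -4.6386
  grad(y) = -53.9404, v = y - alpha*grad = -2.6644
  prox(v) = soft_thresh(-2.6644, 0.0747) = -2.5897
Iteration 2: beta = 0.3333, y = -2.5897 + 0.3333*(-2.5897 + 4.6386) = -1.9068
  grad(y) = -15.6946, v = y - alpha*grad = -1.3323
  prox(v) = soft_thresh(-1.3323, 0.0747) = -1.2577
f(x_2) = 7*(-1.2577)^2 + 11*(-1.2577) + 2.04*|-1.2577| = -0.1966


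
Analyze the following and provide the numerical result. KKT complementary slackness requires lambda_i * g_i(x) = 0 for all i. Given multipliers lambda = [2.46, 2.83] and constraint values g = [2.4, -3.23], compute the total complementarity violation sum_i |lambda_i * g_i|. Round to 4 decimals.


KKT complementary slackness check:
lambda_1 * g_1 = 2.46 * 2.4 = 5.904
lambda_2 * g_2 = 2.83 * -3.23 = -9.1409
Total violation = 5.904 + 9.1409 = 15.0449


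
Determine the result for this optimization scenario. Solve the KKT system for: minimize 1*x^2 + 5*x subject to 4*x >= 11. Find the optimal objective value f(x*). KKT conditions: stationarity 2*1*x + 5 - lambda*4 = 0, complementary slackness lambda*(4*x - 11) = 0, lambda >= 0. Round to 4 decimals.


Step 1: Try lambda = 0 (constraint inactive).
x_unc = -5/(2*1) = -2.5
Check: 4*-2.5 = -10.0 < 11 -- violated!
Step 2: Constraint must be active: 4*x = 11
x* = 11/4 = 2.75
lambda = (2*1*2.75 + 5)/4 = 2.625
Step 3: Compute optimal value.
f(x*) = 1*2.75^2 + 5*2.75 = 21.3125


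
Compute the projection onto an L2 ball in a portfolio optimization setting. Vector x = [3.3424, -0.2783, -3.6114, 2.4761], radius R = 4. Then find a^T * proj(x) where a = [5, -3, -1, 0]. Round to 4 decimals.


Step 1: Compute ||x|| (intermediates to 6 decimals).
||x|| = sqrt(3.3424^2 + (-0.2783)^2 + (-3.6114)^2 + 2.4761^2) = 5.515648
Step 2: Project.
Since ||x|| > R, scale = R/||x|| = 4/5.515648 = 0.725209, proj(x) = scale * x
proj(x) = [2.423939, -0.201826, -2.61902, 1.79569]
Step 3: Dot product.
a^T * proj(x) = 5*2.423939 - 3*(-0.201826) - 1*(-2.61902) + 0*1.79569 = 15.3442


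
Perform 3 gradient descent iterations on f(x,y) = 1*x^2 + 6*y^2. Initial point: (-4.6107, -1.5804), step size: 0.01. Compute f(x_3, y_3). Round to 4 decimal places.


Gradient descent on f(x,y) = 1*x^2 + 6*y^2.
Starting point: (-4.6107, -1.5804), alpha = 0.01
Step 1: grad_x = 2*1*-4.6107 = -9.2214, grad_y = 2*6*-1.5804 = -18.9648
  x_1 = -4.6107 - 0.01*-9.2214 = -4.5185
  y_1 = -1.5804 - 0.01*-18.9648 = -1.3908
Step 2: grad_x = 2*1*-4.5185 = -9.037, grad_y = 2*6*-1.3908 = -16.689
  x_2 = -4.5185 - 0.01*-9.037 = -4.4281
  y_2 = -1.3908 - 0.01*-16.689 = -1.2239
Step 3: grad_x = 2*1*-4.4281 = -8.8562, grad_y = 2*6*-1.2239 = -14.6863
  x_3 = -4.4281 - 0.01*-8.8562 = -4.3396
  y_3 = -1.2239 - 0.01*-14.6863 = -1.077
f(-4.3396, -1.077) = 1*(-4.3396)^2 + 6*(-1.077)^2 = 25.7913


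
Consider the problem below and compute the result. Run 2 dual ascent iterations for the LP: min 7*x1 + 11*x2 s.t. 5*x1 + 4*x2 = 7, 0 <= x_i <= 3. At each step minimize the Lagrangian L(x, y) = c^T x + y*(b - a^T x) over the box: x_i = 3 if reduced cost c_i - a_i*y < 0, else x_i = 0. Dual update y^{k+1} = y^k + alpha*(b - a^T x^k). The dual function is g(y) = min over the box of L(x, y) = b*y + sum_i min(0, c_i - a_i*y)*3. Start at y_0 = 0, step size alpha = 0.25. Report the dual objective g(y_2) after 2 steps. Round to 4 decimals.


Dual ascent for LP: min 7*x1 + 11*x2, 5*x1 + 4*x2 = 7, 0 <= x_i <= 3
Step 1: y^k = 0.0, reduced costs: (7.0, 11.0)
  x^k = (0.0, 0.0), subgradient = b - a^T x = 7.0
  y^{k+1} = 0.0 + 0.25*7.0 = 1.75
Step 2: y^k = 1.75, reduced costs: (-1.75, 4.0)
  x^k = (3.0, 0.0), subgradient = b - a^T x = -8.0
  y^{k+1} = 1.75 + 0.25*-8.0 = -0.25
Dual objective at y_2 = -0.25: reduced costs (8.25, 12.0), box minimizer x = (0.0, 0.0)
g(y_2) = b*y + (c1 - a1*y)*x1 + (c2 - a2*y)*x2 = 7*(-0.25) + 8.25*0.0 + 12.0*0.0 = -1.75 + 0.0 + 0.0 = -1.75


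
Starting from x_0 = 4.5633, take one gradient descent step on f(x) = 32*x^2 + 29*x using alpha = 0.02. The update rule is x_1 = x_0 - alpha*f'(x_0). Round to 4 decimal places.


We compute the gradient at x_0 and apply the update.
f'(x) = 64*x + 29
f'(4.5633) = 64*4.5633 + 29 = 321.0512
x_1 = 4.5633 - 0.02*321.0512 = -1.8577


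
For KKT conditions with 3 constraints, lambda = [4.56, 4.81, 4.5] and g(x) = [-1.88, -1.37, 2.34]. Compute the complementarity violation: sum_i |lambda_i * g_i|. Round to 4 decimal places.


KKT complementary slackness check:
lambda_1 * g_1 = 4.56 * -1.88 = -8.5728
lambda_2 * g_2 = 4.81 * -1.37 = -6.5897
lambda_3 * g_3 = 4.5 * 2.34 = 10.53
Total violation = 8.5728 + 6.5897 + 10.53 = 25.6925


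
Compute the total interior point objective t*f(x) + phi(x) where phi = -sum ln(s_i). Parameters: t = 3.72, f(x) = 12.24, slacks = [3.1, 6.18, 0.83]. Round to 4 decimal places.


Step 1: Compute log-barrier.
ln values: [1.1314, 1.8213, -0.1863]
phi = -(1.1314 + 1.8213 - 0.1863) = -2.7664
Step 2: Compute augmented objective.
t*f(x) = 3.72*12.24 = 45.5328
Total = 45.5328 - 2.7664 = 42.7664


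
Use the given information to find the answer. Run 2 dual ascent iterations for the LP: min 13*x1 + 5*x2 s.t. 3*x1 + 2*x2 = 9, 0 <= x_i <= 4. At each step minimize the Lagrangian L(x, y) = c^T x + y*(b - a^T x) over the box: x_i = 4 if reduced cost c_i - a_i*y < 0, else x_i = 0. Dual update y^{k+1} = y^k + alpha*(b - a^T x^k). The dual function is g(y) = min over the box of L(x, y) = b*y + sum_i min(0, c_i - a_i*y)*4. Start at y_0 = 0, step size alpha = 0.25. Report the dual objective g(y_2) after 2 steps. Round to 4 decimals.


Dual ascent for LP: min 13*x1 + 5*x2, 3*x1 + 2*x2 = 9, 0 <= x_i <= 4
Step 1: y^k = 0.0, reduced costs: (13.0, 5.0)
  x^k = (0.0, 0.0), subgradient = b - a^T x = 9.0
  y^{k+1} = 0.0 + 0.25*9.0 = 2.25
Step 2: y^k = 2.25, reduced costs: (6.25, 0.5)
  x^k = (0.0, 0.0), subgradient = b - a^T x = 9.0
  y^{k+1} = 2.25 + 0.25*9.0 = 4.5
Dual objective at y_2 = 4.5: reduced costs (-0.5, -4.0), box minimizer x = (4.0, 4.0)
g(y_2) = b*y + (c1 - a1*y)*x1 + (c2 - a2*y)*x2 = 9*4.5 + (-0.5)*4.0 + (-4.0)*4.0 = 40.5 - 2.0 - 16.0 = 22.5


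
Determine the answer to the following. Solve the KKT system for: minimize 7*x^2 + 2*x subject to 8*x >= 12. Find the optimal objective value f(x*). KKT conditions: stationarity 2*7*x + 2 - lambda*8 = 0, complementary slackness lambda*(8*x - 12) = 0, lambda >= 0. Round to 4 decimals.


Step 1: Try lambda = 0 (constraint inactive).
x_unc = -2/(2*7) = -0.1429
Check: 8*-0.1429 = -1.1432 < 12 -- violated!
Step 2: Constraint must be active: 8*x = 12
x* = 12/8 = 1.5
lambda = (2*7*1.5 + 2)/8 = 2.875
Step 3: Compute optimal value.
f(x*) = 7*1.5^2 + 2*1.5 = 18.75


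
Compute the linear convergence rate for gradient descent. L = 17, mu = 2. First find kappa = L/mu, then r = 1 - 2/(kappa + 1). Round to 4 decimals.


Step 1: Compute the condition number.
kappa = L/mu = 17/2 = 8.5
Step 2: Compute the convergence rate.
r = 1 - 2/(kappa + 1) = 1 - 2*mu/(L + mu) = (L - mu)/(L + mu) = 15/19 = 0.7895


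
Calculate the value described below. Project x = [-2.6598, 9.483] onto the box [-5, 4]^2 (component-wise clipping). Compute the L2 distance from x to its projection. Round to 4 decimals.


Project each component onto [-5, 4].
clip(-2.6598) = -2.6598, clip(9.483) = 4.0
Projection = [-2.6598, 4.0]
Squared diffs: [0.0, 30.0633]
Distance = sqrt(30.0633) = 5.483


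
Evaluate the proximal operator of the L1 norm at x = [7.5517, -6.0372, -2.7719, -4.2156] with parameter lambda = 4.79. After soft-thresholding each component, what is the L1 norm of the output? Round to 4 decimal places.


Soft-thresholding with lambda = 4.79:
prox(7.5517) = sign(7.5517)*max(|7.5517| - 4.79, 0) = 2.7617
prox(-6.0372) = sign(-6.0372)*max(|-6.0372| - 4.79, 0) = -1.2472
prox(-2.7719) = sign(-2.7719)*max(|-2.7719| - 4.79, 0) = 0.0
prox(-4.2156) = sign(-4.2156)*max(|-4.2156| - 4.79, 0) = 0.0
prox(x) = [2.7617, -1.2472, 0.0, 0.0]
||prox(x)||_1 = 2.7617 + 1.2472 + 0.0 + 0.0 = 4.0089


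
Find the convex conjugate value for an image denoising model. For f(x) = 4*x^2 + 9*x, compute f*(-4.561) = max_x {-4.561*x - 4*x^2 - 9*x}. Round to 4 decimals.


f*(y) = sup_x {y*x - a*x^2 - b*x} = sup_x {(y-b)*x - a*x^2}
FOC: (y - b) - 2a*x = 0 => x* = (y - b)/(2a)
x* = (-4.561 - 9)/(2*4) = -1.6951
f*(-4.561) = (y-b)^2/(4a) = (-4.561 - 9)^2/(4*4)
= 183.9007/16 = 11.4938


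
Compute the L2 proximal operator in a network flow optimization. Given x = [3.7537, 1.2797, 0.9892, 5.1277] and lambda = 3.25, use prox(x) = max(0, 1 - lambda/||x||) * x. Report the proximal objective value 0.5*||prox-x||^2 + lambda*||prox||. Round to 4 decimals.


Step 1: Compute ||x||.
||x|| = 6.5574
Step 2: Compute scaling factor.
scale = max(0, 1 - 3.25/6.5574) = 0.5044
Step 3: prox(x) = [1.8933, 0.6455, 0.4989, 2.5863]
||prox(x)|| = 3.3074
Step 4: Proximal objective.
0.5*||prox-x||^2 = 5.2813
lambda*||prox|| = 10.7491
Total = 16.0304


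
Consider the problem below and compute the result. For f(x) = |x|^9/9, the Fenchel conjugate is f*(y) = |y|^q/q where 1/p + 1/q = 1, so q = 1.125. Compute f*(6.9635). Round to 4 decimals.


The conjugate exponent q satisfies 1/p + 1/q = 1.
p = 9, so q = 9/(9 - 1) = 1.125
|y|^q = 6.9635^1.125 = 8.8753
f*(6.9635) = 8.8753 / 1.125 = 7.8891


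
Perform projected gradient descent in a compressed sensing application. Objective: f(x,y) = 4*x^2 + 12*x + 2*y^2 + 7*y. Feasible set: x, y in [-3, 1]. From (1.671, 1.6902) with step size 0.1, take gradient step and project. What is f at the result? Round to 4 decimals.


Step 1: Compute gradient at (1.671, 1.6902).
grad_x = 2*4*1.671 + 12 = 25.368
grad_y = 2*2*1.6902 + 7 = 13.7608
Step 2: Gradient step.
x_raw = 1.671 - 0.1*25.368 = -0.8658
y_raw = 1.6902 - 0.1*13.7608 = 0.3141
Step 3: Project onto [-3, 1].
x_proj = clip(-0.8658) = -0.8658
y_proj = clip(0.3141) = 0.3141
Step 4: Evaluate f.
f(-0.8658, 0.3141) = -4.995


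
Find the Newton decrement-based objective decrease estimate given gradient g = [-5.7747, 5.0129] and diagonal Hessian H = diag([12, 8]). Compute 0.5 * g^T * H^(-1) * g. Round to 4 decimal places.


Step 1: H is diagonal, so H^(-1) * g = [-0.4812, 0.6266].
Step 2: g^T H^(-1) g = sum_i g_i^2 / H_ii
  = (-5.7747)^2/12 + (5.0129)^2/8
  = 2.7789 + 3.1411 = 5.9201
Step 3: Objective decrease = 0.5 * g^T H^(-1) g = 2.96


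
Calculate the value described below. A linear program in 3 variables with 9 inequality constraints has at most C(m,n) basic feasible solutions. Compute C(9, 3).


Each vertex corresponds to some choice of n active constraints out of m, so the number of vertices is at most C(m, n) = m! / (n!(m-n)!).
m = 9, n = 3
Numerator: 9 * 8 * 7
Denominator: 3! = 6
C(9, 3) = 84


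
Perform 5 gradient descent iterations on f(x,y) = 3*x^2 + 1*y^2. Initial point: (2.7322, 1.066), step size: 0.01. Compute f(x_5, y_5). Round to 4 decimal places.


Gradient descent on f(x,y) = 3*x^2 + 1*y^2.
Starting point: (2.7322, 1.066), alpha = 0.01
Step 1: grad_x = 2*3*2.7322 = 16.3932, grad_y = 2*1*1.066 = 2.132
  x_1 = 2.7322 - 0.01*16.3932 = 2.5683
  y_1 = 1.066 - 0.01*2.132 = 1.0447
Step 2: grad_x = 2*3*2.5683 = 15.4096, grad_y = 2*1*1.0447 = 2.0894
  x_2 = 2.5683 - 0.01*15.4096 = 2.4142
  y_2 = 1.0447 - 0.01*2.0894 = 1.0238
Step 3: grad_x = 2*3*2.4142 = 14.485, grad_y = 2*1*1.0238 = 2.0476
  x_3 = 2.4142 - 0.01*14.485 = 2.2693
  y_3 = 1.0238 - 0.01*2.0476 = 1.0033
Step 4: grad_x = 2*3*2.2693 = 13.6159, grad_y = 2*1*1.0033 = 2.0066
  x_4 = 2.2693 - 0.01*13.6159 = 2.1332
  y_4 = 1.0033 - 0.01*2.0066 = 0.9832
Step 5: grad_x = 2*3*2.1332 = 12.799, grad_y = 2*1*0.9832 = 1.9665
  x_5 = 2.1332 - 0.01*12.799 = 2.0052
  y_5 = 0.9832 - 0.01*1.9665 = 0.9636
f(2.0052, 0.9636) = 3*2.0052^2 + 1*0.9636^2 = 12.9906


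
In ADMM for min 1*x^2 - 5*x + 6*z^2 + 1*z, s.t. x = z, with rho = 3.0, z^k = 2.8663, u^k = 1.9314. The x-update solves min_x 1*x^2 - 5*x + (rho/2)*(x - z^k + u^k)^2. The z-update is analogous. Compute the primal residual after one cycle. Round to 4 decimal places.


ADMM iteration with rho = 3.0, z^k = 2.8663, u^k = 1.9314
Step 1: x-update.
Minimize 1*x^2 - 5*x + (3.0/2)*(x - 2.8663 + 1.9314)^2
FOC: (2*1 + 3.0)*x = 5 + 3.0*(2.8663 - 1.9314)
x^{k+1} = 1.5609
Step 2: z-update.
Minimize 6*z^2 + 1*z + (3.0/2)*(1.5609 - z + 1.9314)^2
FOC: (2*6 + 3.0)*z = -1 + 3.0*(1.5609 + 1.9314)
z^{k+1} = 0.6318
Step 3: u-update.
u^{k+1} = 1.9314 + 1.5609 - 0.6318 = 2.8605
Step 4: Primal residual = |1.5609 - 0.6318| = 0.9291


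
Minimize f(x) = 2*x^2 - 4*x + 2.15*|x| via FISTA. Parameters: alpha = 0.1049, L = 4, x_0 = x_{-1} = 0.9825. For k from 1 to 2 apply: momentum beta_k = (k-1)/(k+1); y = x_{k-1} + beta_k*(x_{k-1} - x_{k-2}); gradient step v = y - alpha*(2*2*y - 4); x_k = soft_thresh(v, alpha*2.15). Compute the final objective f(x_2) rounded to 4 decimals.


FISTA on f(x) = 2*x^2 - 4*x + 2.15*|x|
L = 4, alpha = 0.1049
Iteration 1: beta = 0.0, y = 0.9825 + 0.0*(0.9825 - 0.9825) = 0.9825
  grad(y) = -0.07, v = y - alpha*grad = 0.9898
  prox(v) = soft_thresh(0.9898, 0.2255) = 0.7643
Iteration 2: beta = 0.3333, y = 0.7643 + 0.3333*(0.7643 - 0.9825) = 0.6916
  grad(y) = -1.2337, v = y - alpha*grad = 0.821
  prox(v) = soft_thresh(0.821, 0.2255) = 0.5955
f(x_2) = 2*0.5955^2 - 4*0.5955 + 2.15*|0.5955| = -0.3925


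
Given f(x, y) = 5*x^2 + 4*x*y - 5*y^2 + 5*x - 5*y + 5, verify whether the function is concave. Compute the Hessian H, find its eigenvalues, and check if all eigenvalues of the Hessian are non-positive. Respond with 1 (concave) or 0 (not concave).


The Hessian of f(x,y) = 5*x^2 + 4*x*y - 5*y^2 + 5*x - 5*y + 5 is:
H = [[10, 4], [4, -10]]
Trace = 10 - 10 = 0
Determinant = 10*-10 - (4)^2 = -116
Discriminant = (0)^2 - 4*-116 = 464.0
Eigenvalues: lambda_1 = -10.7703, lambda_2 = 10.7703
The function is not concave.

0


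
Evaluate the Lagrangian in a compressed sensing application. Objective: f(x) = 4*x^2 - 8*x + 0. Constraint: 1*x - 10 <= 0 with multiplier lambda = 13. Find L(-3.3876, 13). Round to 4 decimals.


Step 1: Evaluate f(x).
f(-3.3876) = 4*(-3.3876)^2 - 8*(-3.3876) + 0 = 73.0041
Step 2: Evaluate g(x).
g(-3.3876) = 1*-3.3876 - 10 = -13.3876
Step 3: Compute Lagrangian.
L = 73.0041 + 13*-13.3876 = -101.0347


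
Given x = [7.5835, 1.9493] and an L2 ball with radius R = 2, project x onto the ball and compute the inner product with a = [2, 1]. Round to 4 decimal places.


Step 1: Compute ||x|| (intermediates to 6 decimals).
||x|| = sqrt(7.5835^2 + 1.9493^2) = 7.830022
Step 2: Project.
Since ||x|| > R, scale = R/||x|| = 2/7.830022 = 0.255427, proj(x) = scale * x
proj(x) = [1.937031, 0.497904]
Step 3: Dot product.
a^T * proj(x) = 2*1.937031 + 1*0.497904 = 4.372


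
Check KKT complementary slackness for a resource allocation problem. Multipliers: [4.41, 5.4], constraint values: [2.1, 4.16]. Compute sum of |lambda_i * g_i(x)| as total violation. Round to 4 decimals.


KKT complementary slackness check:
lambda_1 * g_1 = 4.41 * 2.1 = 9.261
lambda_2 * g_2 = 5.4 * 4.16 = 22.464
Total violation = 9.261 + 22.464 = 31.725


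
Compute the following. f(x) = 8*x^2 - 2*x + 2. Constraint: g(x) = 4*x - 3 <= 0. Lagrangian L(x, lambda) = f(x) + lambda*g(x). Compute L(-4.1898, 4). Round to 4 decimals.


Step 1: Evaluate f(x).
f(-4.1898) = 8*(-4.1898)^2 - 2*(-4.1898) + 2 = 150.815
Step 2: Evaluate g(x).
g(-4.1898) = 4*-4.1898 - 3 = -19.7592
Step 3: Compute Lagrangian.
L = 150.815 + 4*-19.7592 = 71.7782


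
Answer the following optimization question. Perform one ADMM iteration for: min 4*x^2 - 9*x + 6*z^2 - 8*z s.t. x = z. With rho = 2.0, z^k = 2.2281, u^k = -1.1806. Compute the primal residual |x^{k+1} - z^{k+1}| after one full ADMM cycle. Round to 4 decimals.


ADMM iteration with rho = 2.0, z^k = 2.2281, u^k = -1.1806
Step 1: x-update.
Minimize 4*x^2 - 9*x + (2.0/2)*(x - 2.2281 - 1.1806)^2
FOC: (2*4 + 2.0)*x = 9 + 2.0*(2.2281 + 1.1806)
x^{k+1} = 1.5817
Step 2: z-update.
Minimize 6*z^2 - 8*z + (2.0/2)*(1.5817 - z - 1.1806)^2
FOC: (2*6 + 2.0)*z = 8 + 2.0*(1.5817 - 1.1806)
z^{k+1} = 0.6287
Step 3: u-update.
u^{k+1} = -1.1806 + 1.5817 - 0.6287 = -0.2276
Step 4: Primal residual = |1.5817 - 0.6287| = 0.953


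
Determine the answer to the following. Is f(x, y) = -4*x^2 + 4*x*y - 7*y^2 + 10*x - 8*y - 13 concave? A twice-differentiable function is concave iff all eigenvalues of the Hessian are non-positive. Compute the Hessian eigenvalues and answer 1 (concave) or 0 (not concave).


The Hessian of f(x,y) = -4*x^2 + 4*x*y - 7*y^2 + 10*x - 8*y - 13 is:
H = [[-8, 4], [4, -14]]
Trace = -8 - 14 = -22
Determinant = -8*-14 - (4)^2 = 96
Discriminant = (-22)^2 - 4*96 = 100.0
Eigenvalues: lambda_1 = -16.0, lambda_2 = -6.0
The function is concave.

1


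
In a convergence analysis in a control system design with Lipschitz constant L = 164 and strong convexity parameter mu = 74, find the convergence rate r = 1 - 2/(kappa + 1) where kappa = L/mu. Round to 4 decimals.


Step 1: Compute the condition number.
kappa = L/mu = 164/74 = 2.2162
Step 2: Compute the convergence rate.
r = 1 - 2/(kappa + 1) = 1 - 2*mu/(L + mu) = (L - mu)/(L + mu) = 90/238 = 0.3782


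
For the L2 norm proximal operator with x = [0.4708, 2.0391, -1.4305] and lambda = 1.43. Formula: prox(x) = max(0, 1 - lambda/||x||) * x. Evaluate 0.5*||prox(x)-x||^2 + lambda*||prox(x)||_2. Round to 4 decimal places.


Step 1: Compute ||x||.
||x|| = 2.5349
Step 2: Compute scaling factor.
scale = max(0, 1 - 1.43/2.5349) = 0.4359
Step 3: prox(x) = [0.2052, 0.8888, -0.6235]
||prox(x)|| = 1.1049
Step 4: Proximal objective.
0.5*||prox-x||^2 = 1.0225
lambda*||prox|| = 1.58
Total = 2.6025


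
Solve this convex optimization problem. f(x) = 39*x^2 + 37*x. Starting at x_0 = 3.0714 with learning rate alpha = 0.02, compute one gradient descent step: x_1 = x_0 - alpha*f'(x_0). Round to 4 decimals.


We compute the gradient at x_0 and apply the update.
f'(x) = 78*x + 37
f'(3.0714) = 78*3.0714 + 37 = 276.5692
x_1 = 3.0714 - 0.02*276.5692 = -2.46


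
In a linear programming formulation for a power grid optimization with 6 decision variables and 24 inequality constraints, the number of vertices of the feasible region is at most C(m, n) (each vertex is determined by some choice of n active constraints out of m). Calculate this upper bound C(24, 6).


Each vertex corresponds to some choice of n active constraints out of m, so the number of vertices is at most C(m, n) = m! / (n!(m-n)!).
m = 24, n = 6
Numerator: 24 * 23 * 22 * 21 * 20 * 19
Denominator: 6! = 720
C(24, 6) = 134596


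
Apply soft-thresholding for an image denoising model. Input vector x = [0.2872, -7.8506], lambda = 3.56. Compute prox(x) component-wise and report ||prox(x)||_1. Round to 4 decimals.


Soft-thresholding with lambda = 3.56:
prox(0.2872) = sign(0.2872)*max(|0.2872| - 3.56, 0) = 0.0
prox(-7.8506) = sign(-7.8506)*max(|-7.8506| - 3.56, 0) = -4.2906
prox(x) = [0.0, -4.2906]
||prox(x)||_1 = 0.0 + 4.2906 = 4.2906


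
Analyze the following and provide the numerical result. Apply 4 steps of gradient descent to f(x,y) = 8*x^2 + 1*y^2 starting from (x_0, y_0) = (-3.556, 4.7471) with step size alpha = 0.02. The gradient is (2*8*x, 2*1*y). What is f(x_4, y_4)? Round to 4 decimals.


Gradient descent on f(x,y) = 8*x^2 + 1*y^2.
Starting point: (-3.556, 4.7471), alpha = 0.02
Step 1: grad_x = 2*8*-3.556 = -56.896, grad_y = 2*1*4.7471 = 9.4942
  x_1 = -3.556 - 0.02*-56.896 = -2.4181
  y_1 = 4.7471 - 0.02*9.4942 = 4.5572
Step 2: grad_x = 2*8*-2.4181 = -38.6893, grad_y = 2*1*4.5572 = 9.1144
  x_2 = -2.4181 - 0.02*-38.6893 = -1.6443
  y_2 = 4.5572 - 0.02*9.1144 = 4.3749
Step 3: grad_x = 2*8*-1.6443 = -26.3087, grad_y = 2*1*4.3749 = 8.7499
  x_3 = -1.6443 - 0.02*-26.3087 = -1.1181
  y_3 = 4.3749 - 0.02*8.7499 = 4.1999
Step 4: grad_x = 2*8*-1.1181 = -17.8899, grad_y = 2*1*4.1999 = 8.3999
  x_4 = -1.1181 - 0.02*-17.8899 = -0.7603
  y_4 = 4.1999 - 0.02*8.3999 = 4.0319
f(-0.7603, 4.0319) = 8*(-0.7603)^2 + 1*4.0319^2 = 20.8812
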